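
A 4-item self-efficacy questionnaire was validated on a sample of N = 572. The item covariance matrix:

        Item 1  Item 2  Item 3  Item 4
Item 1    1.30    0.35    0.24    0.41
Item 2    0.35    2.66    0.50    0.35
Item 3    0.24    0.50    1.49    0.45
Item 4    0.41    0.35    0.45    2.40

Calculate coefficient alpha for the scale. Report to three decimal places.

coefficient alpha = 0.493

Σσ²ᵢ = 1.30 + 2.66 + 1.49 + 2.40 = 7.85
Sum of the distinct covariances = 2.30
Var(T) = 7.85 + 2 × 2.30 = 12.45
α = (k/(k−1))·(1 − Σσ²ᵢ/Var(T)) = (4/3)·(1 − 7.85/12.45) = 0.493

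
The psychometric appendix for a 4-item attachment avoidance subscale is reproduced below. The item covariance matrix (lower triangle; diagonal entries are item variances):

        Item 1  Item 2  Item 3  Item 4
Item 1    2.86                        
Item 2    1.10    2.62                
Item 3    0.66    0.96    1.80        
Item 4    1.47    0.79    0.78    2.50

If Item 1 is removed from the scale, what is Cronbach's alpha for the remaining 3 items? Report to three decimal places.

Cronbach's alpha = 0.634

Remaining items: Item 2, Item 3, Item 4 (k = 3).
ΣVar(i) = 2.62 + 1.80 + 2.50 = 6.92
Var(T) = 6.92 + 2 × 2.53 = 11.98
α (item deleted) = (3/2)·(1 − 6.92/11.98) = 0.634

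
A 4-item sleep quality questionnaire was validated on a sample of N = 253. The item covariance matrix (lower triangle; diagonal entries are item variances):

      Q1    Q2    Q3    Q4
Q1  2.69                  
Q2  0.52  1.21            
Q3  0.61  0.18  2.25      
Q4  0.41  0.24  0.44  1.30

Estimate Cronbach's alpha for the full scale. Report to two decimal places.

ΣVar(i) = 2.69 + 1.21 + 2.25 + 1.30 = 7.45
Σ_{i<j} σ_ij = 2.40
σ²_total = 7.45 + 2 × 2.40 = 12.25
α = (k/(k−1))·(1 − ΣVar(i)/σ²_total) = (4/3)·(1 − 7.45/12.25) = 0.52

α = 0.52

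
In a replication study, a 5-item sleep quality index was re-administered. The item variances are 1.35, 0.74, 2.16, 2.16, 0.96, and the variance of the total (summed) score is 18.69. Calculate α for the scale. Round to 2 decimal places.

Σσᵢ² = 1.35 + 0.74 + 2.16 + 2.16 + 0.96 = 7.37
α = (k/(k−1))·(1 − Σσᵢ²/Var(T)) = (5/4)·(1 − 7.37/18.69) = 0.76

α = 0.76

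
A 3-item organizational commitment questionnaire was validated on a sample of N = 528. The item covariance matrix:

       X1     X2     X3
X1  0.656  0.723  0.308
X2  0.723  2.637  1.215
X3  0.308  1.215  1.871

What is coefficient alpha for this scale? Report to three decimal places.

sum of item variances = 0.656 + 2.637 + 1.871 = 5.164
Σ_{i<j} σ_ij = 2.246
σ²_total = 5.164 + 2 × 2.246 = 9.656
α = (k/(k−1))·(1 − sum of item variances/σ²_total) = (3/2)·(1 − 5.164/9.656) = 0.698

α = 0.698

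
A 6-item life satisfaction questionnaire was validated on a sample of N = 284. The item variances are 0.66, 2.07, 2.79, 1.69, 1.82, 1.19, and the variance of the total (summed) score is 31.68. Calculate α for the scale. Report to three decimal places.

sum of item variances = 0.66 + 2.07 + 2.79 + 1.69 + 1.82 + 1.19 = 10.22
α = (k/(k−1))·(1 − sum of item variances/Var(T)) = (6/5)·(1 − 10.22/31.68) = 0.813

α = 0.813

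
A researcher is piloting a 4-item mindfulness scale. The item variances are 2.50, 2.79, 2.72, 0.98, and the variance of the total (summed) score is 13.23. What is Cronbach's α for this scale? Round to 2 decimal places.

Cronbach's α = 0.43

sum of item variances = 2.50 + 2.79 + 2.72 + 0.98 = 8.99
α = (k/(k−1))·(1 − sum of item variances/σ²_total) = (4/3)·(1 − 8.99/13.23) = 0.43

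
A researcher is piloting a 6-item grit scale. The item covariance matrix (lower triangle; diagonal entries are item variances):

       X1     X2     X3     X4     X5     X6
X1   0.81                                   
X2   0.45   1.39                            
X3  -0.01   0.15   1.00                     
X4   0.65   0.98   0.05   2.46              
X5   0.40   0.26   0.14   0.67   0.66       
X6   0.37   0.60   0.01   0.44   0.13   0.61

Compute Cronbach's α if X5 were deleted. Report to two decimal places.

Remaining items: X1, X2, X3, X4, X6 (k = 5).
sum of item variances = 0.81 + 1.39 + 1.00 + 2.46 + 0.61 = 6.27
σ²_total = 6.27 + 2 × 3.69 = 13.65
α (item deleted) = (5/4)·(1 − 6.27/13.65) = 0.68

α = 0.68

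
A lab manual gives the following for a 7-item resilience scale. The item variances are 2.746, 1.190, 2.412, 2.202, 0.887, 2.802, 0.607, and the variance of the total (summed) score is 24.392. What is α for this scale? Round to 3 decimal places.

α = 0.552

sum of item variances = 2.746 + 1.190 + 2.412 + 2.202 + 0.887 + 2.802 + 0.607 = 12.846
α = (k/(k−1))·(1 − sum of item variances/σ²_total) = (7/6)·(1 − 12.846/24.392) = 0.552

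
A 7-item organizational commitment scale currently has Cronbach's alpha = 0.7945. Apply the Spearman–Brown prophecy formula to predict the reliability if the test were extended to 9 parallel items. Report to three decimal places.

Length factor m = 9/7 = 1.2857
α' = m·α / (1 + (m−1)·α)
   = 9/7 × 0.7945 / (1 + (9/7 − 1) × 0.7945)
   = 1.0215 / 1.2270 = 0.833

predicted reliability = 0.833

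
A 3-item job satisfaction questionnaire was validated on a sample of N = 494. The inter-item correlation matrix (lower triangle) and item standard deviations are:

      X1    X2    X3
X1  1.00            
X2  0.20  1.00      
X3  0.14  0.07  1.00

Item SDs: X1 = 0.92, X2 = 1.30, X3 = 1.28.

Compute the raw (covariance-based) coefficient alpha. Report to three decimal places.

Σσ²ᵢ = 0.92² + 1.30² + 1.28² = 4.1748
Covariances σ_ij = r_ij · s_i · s_j:
  σ(X1,X2) = 0.20 × 0.92 × 1.30 = 0.2392
  σ(X1,X3) = 0.14 × 0.92 × 1.28 = 0.1649
  σ(X2,X3) = 0.07 × 1.30 × 1.28 = 0.1165
σ²_T = Σσ²ᵢ + 2·Σσ_ij = 4.1748 + 2 × 0.5206 = 5.2160
α = (3/2)·(1 − 4.1748/5.2160) = 0.299

α = 0.299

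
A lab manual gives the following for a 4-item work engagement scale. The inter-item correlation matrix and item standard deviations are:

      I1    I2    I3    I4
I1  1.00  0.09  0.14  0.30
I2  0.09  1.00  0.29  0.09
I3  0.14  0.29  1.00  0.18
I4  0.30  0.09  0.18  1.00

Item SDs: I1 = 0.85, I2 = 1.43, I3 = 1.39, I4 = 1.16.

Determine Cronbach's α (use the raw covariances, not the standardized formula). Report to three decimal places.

Σσ²ᵢ = 0.85² + 1.43² + 1.39² + 1.16² = 6.0451
Covariances σ_ij = r_ij · s_i · s_j:
  σ(I1,I2) = 0.09 × 0.85 × 1.43 = 0.1094
  σ(I1,I3) = 0.14 × 0.85 × 1.39 = 0.1654
  σ(I1,I4) = 0.30 × 0.85 × 1.16 = 0.2958
  σ(I2,I3) = 0.29 × 1.43 × 1.39 = 0.5764
  σ(I2,I4) = 0.09 × 1.43 × 1.16 = 0.1493
  σ(I3,I4) = 0.18 × 1.39 × 1.16 = 0.2902
σ²_T = Σσ²ᵢ + 2·Σσ_ij = 6.0451 + 2 × 1.5865 = 9.2181
α = (4/3)·(1 − 6.0451/9.2181) = 0.459

Cronbach's α = 0.459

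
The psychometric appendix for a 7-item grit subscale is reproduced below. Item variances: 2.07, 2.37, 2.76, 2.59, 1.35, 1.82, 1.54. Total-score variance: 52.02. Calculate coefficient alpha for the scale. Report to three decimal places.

sum of item variances = 2.07 + 2.37 + 2.76 + 2.59 + 1.35 + 1.82 + 1.54 = 14.50
α = (k/(k−1))·(1 − sum of item variances/Var(T)) = (7/6)·(1 − 14.50/52.02) = 0.841

coefficient alpha = 0.841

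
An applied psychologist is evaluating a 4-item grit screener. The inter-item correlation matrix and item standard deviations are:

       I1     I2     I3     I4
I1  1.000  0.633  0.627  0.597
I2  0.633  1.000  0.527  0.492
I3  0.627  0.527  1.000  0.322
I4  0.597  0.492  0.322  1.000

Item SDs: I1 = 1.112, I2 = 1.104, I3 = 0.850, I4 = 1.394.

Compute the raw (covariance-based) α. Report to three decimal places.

α = 0.807

Σσ²ᵢ = 1.112² + 1.104² + 0.850² + 1.394² = 5.1211
Covariances σ_ij = r_ij · s_i · s_j:
  σ(I1,I2) = 0.633 × 1.112 × 1.104 = 0.7771
  σ(I1,I3) = 0.627 × 1.112 × 0.850 = 0.5926
  σ(I1,I4) = 0.597 × 1.112 × 1.394 = 0.9254
  σ(I2,I3) = 0.527 × 1.104 × 0.850 = 0.4945
  σ(I2,I4) = 0.492 × 1.104 × 1.394 = 0.7572
  σ(I3,I4) = 0.322 × 0.850 × 1.394 = 0.3815
σ²_T = Σσ²ᵢ + 2·Σσ_ij = 5.1211 + 2 × 3.9283 = 12.9777
α = (4/3)·(1 − 5.1211/12.9777) = 0.807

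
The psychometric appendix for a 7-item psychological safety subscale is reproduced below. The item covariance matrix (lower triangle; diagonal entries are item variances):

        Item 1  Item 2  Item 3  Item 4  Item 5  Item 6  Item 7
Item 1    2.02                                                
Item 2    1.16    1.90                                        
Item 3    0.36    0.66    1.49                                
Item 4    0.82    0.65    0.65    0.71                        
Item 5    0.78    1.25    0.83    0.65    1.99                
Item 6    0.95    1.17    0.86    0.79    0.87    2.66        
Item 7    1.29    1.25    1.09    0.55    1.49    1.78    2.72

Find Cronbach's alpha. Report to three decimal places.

α = 0.871

Σσ²ᵢ = 2.02 + 1.90 + 1.49 + 0.71 + 1.99 + 2.66 + 2.72 = 13.49
Sum of off-diagonal covariances = 19.90
σ²_total = 13.49 + 2 × 19.90 = 53.29
α = (k/(k−1))·(1 − Σσ²ᵢ/σ²_total) = (7/6)·(1 − 13.49/53.29) = 0.871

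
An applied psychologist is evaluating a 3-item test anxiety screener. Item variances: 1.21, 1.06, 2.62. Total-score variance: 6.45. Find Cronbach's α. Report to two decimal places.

Cronbach's α = 0.36

sum of item variances = 1.21 + 1.06 + 2.62 = 4.89
α = (k/(k−1))·(1 − sum of item variances/σ²_T) = (3/2)·(1 − 4.89/6.45) = 0.36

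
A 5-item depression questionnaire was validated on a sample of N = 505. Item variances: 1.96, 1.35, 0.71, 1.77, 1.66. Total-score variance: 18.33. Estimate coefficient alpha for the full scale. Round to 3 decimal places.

coefficient alpha = 0.742

Σσᵢ² = 1.96 + 1.35 + 0.71 + 1.77 + 1.66 = 7.45
α = (k/(k−1))·(1 − Σσᵢ²/σ²_total) = (5/4)·(1 − 7.45/18.33) = 0.742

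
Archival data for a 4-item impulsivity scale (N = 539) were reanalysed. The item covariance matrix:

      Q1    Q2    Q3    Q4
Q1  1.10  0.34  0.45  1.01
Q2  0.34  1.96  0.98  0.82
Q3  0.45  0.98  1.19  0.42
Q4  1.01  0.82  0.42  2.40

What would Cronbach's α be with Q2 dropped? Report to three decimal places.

Remaining items: Q1, Q3, Q4 (k = 3).
ΣVar(i) = 1.10 + 1.19 + 2.40 = 4.69
σ²_total = 4.69 + 2 × 1.88 = 8.45
α (item deleted) = (3/2)·(1 − 4.69/8.45) = 0.667

Cronbach's α = 0.667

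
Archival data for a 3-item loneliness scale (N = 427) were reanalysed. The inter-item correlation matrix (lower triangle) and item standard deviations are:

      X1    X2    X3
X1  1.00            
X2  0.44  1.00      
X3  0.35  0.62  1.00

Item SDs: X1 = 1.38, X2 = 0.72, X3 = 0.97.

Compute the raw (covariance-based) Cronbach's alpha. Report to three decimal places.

Σσ²ᵢ = 1.38² + 0.72² + 0.97² = 3.3637
Covariances σ_ij = r_ij · s_i · s_j:
  σ(X1,X2) = 0.44 × 1.38 × 0.72 = 0.4372
  σ(X1,X3) = 0.35 × 1.38 × 0.97 = 0.4685
  σ(X2,X3) = 0.62 × 0.72 × 0.97 = 0.4330
σ²_T = Σσ²ᵢ + 2·Σσ_ij = 3.3637 + 2 × 1.3387 = 6.0411
α = (3/2)·(1 − 3.3637/6.0411) = 0.665

α = 0.665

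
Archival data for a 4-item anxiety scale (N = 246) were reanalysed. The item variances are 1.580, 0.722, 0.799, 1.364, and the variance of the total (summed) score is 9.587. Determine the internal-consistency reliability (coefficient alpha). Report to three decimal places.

coefficient alpha = 0.712

Σσ²ᵢ = 1.580 + 0.722 + 0.799 + 1.364 = 4.465
α = (k/(k−1))·(1 − Σσ²ᵢ/Var(T)) = (4/3)·(1 − 4.465/9.587) = 0.712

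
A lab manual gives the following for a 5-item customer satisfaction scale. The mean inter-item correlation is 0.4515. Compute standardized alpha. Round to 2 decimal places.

Standardized α = k·r̄ / (1 + (k−1)·r̄) = 5 × 0.4515 / (1 + 4 × 0.4515)
  = 2.2575 / 2.8060 = 0.80

α = 0.80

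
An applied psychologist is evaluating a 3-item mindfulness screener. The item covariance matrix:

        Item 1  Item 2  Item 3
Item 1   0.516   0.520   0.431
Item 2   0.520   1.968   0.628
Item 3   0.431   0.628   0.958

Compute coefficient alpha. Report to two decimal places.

α = 0.72

sum of item variances = 0.516 + 1.968 + 0.958 = 3.442
Sum of off-diagonal covariances = 1.579
Var(T) = 3.442 + 2 × 1.579 = 6.600
α = (k/(k−1))·(1 − sum of item variances/Var(T)) = (3/2)·(1 − 3.442/6.600) = 0.72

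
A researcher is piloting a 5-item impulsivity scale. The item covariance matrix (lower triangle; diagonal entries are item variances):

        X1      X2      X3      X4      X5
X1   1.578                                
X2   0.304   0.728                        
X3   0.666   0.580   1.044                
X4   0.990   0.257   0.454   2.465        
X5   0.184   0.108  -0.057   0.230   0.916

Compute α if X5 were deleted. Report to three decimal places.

α = 0.704

Remaining items: X1, X2, X3, X4 (k = 4).
ΣVar(i) = 1.578 + 0.728 + 1.044 + 2.465 = 5.815
σ²_T = 5.815 + 2 × 3.251 = 12.317
α (item deleted) = (4/3)·(1 − 5.815/12.317) = 0.704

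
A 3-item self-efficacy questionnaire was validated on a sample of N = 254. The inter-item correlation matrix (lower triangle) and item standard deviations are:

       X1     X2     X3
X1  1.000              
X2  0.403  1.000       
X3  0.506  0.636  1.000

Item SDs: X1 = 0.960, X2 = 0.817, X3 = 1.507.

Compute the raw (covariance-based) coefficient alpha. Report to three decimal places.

Σσ²ᵢ = 0.960² + 0.817² + 1.507² = 3.8601
Covariances σ_ij = r_ij · s_i · s_j:
  σ(X1,X2) = 0.403 × 0.960 × 0.817 = 0.3161
  σ(X1,X3) = 0.506 × 0.960 × 1.507 = 0.7320
  σ(X2,X3) = 0.636 × 0.817 × 1.507 = 0.7831
σ²_T = Σσ²ᵢ + 2·Σσ_ij = 3.8601 + 2 × 1.8312 = 7.5225
α = (3/2)·(1 − 3.8601/7.5225) = 0.730

coefficient alpha = 0.730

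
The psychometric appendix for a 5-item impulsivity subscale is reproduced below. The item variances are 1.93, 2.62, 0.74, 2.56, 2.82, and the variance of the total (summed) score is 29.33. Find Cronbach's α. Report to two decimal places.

Cronbach's α = 0.80

Σσᵢ² = 1.93 + 2.62 + 0.74 + 2.56 + 2.82 = 10.67
α = (k/(k−1))·(1 − Σσᵢ²/Var(T)) = (5/4)·(1 − 10.67/29.33) = 0.80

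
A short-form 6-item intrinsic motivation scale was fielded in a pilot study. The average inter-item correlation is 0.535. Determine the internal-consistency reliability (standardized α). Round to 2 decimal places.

Standardized α = k·r̄ / (1 + (k−1)·r̄) = 6 × 0.535 / (1 + 5 × 0.535)
  = 3.2100 / 3.6750 = 0.87

α = 0.87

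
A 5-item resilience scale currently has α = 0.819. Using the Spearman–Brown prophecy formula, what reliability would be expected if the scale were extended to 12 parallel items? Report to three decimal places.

Length factor m = 12/5 = 2.4000
α' = m·α / (1 + (m−1)·α)
   = 12/5 × 0.819 / (1 + (12/5 − 1) × 0.819)
   = 1.9656 / 2.1466 = 0.916

predicted reliability = 0.916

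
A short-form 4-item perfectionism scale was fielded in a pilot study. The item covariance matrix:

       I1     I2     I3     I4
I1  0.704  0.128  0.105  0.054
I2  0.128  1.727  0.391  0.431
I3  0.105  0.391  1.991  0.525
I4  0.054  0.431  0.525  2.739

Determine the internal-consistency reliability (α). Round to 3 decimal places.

ΣVar(i) = 0.704 + 1.727 + 1.991 + 2.739 = 7.161
Sum of off-diagonal covariances = 1.634
Var(T) = 7.161 + 2 × 1.634 = 10.429
α = (k/(k−1))·(1 − ΣVar(i)/Var(T)) = (4/3)·(1 − 7.161/10.429) = 0.418

α = 0.418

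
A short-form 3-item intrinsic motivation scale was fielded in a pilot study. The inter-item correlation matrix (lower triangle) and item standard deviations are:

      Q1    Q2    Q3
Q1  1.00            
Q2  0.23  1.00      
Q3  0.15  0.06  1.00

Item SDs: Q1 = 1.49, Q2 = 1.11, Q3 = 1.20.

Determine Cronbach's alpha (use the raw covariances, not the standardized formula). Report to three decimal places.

Σσ²ᵢ = 1.49² + 1.11² + 1.20² = 4.8922
Covariances σ_ij = r_ij · s_i · s_j:
  σ(Q1,Q2) = 0.23 × 1.49 × 1.11 = 0.3804
  σ(Q1,Q3) = 0.15 × 1.49 × 1.20 = 0.2682
  σ(Q2,Q3) = 0.06 × 1.11 × 1.20 = 0.0799
σ²_T = Σσ²ᵢ + 2·Σσ_ij = 4.8922 + 2 × 0.7285 = 6.3492
α = (3/2)·(1 − 4.8922/6.3492) = 0.344

α = 0.344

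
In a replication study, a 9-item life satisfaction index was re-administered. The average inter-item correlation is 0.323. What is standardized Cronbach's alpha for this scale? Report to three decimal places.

Standardized α = k·r̄ / (1 + (k−1)·r̄) = 9 × 0.323 / (1 + 8 × 0.323)
  = 2.9070 / 3.5840 = 0.811

α = 0.811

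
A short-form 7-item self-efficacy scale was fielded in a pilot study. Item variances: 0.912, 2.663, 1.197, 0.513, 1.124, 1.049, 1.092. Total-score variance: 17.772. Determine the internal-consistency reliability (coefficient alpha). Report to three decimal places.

coefficient alpha = 0.605

ΣVar(i) = 0.912 + 2.663 + 1.197 + 0.513 + 1.124 + 1.049 + 1.092 = 8.550
α = (k/(k−1))·(1 − ΣVar(i)/Var(T)) = (7/6)·(1 − 8.550/17.772) = 0.605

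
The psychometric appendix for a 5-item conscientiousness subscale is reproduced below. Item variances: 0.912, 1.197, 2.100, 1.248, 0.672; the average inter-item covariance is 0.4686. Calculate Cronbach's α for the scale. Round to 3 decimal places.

sum of item variances = 0.912 + 1.197 + 2.100 + 1.248 + 0.672 = 6.129
Sum of the 10 distinct covariances = 10 × 0.4686 = 4.6860
σ²_T = sum of item variances + 2·Σcov = 6.129 + 2 × 4.6860 = 15.5010
α = (5/4)·(1 − 6.129/15.5010) = 0.756

Cronbach's α = 0.756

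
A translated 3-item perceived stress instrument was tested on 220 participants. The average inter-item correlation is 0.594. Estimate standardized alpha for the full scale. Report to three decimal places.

α = 0.814

Standardized α = k·r̄ / (1 + (k−1)·r̄) = 3 × 0.594 / (1 + 2 × 0.594)
  = 1.7820 / 2.1880 = 0.814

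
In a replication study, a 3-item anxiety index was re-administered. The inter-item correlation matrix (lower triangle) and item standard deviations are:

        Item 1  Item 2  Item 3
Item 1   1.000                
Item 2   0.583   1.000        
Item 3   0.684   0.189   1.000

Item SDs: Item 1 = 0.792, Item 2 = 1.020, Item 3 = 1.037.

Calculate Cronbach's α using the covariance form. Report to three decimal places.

α = 0.710

Σσ²ᵢ = 0.792² + 1.020² + 1.037² = 2.7430
Covariances σ_ij = r_ij · s_i · s_j:
  σ(Item 1,Item 2) = 0.583 × 0.792 × 1.020 = 0.4710
  σ(Item 1,Item 3) = 0.684 × 0.792 × 1.037 = 0.5618
  σ(Item 2,Item 3) = 0.189 × 1.020 × 1.037 = 0.1999
σ²_T = Σσ²ᵢ + 2·Σσ_ij = 2.7430 + 2 × 1.2327 = 5.2084
α = (3/2)·(1 − 2.7430/5.2084) = 0.710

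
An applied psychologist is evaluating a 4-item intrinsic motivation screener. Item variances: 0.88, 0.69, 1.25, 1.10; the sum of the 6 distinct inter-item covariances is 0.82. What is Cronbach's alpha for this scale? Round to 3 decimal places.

Cronbach's alpha = 0.393

sum of item variances = 0.88 + 0.69 + 1.25 + 1.10 = 3.92
Sum of distinct covariances = 0.82
total variance = sum of item variances + 2·Σcov = 3.92 + 2 × 0.82 = 5.56
α = (4/3)·(1 − 3.92/5.56) = 0.393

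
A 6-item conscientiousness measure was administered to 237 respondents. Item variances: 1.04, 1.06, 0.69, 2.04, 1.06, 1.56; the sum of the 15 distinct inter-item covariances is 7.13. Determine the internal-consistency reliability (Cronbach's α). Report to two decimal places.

ΣVar(i) = 1.04 + 1.06 + 0.69 + 2.04 + 1.06 + 1.56 = 7.45
Sum of distinct covariances = 7.13
σ²_T = ΣVar(i) + 2·Σcov = 7.45 + 2 × 7.13 = 21.71
α = (6/5)·(1 − 7.45/21.71) = 0.79

Cronbach's α = 0.79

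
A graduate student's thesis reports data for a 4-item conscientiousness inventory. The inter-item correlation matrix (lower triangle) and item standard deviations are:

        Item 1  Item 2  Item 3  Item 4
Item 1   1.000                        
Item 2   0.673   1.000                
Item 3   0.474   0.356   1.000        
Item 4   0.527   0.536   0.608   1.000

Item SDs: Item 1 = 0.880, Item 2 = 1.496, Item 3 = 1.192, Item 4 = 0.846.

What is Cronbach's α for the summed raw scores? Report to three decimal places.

Σσ²ᵢ = 0.880² + 1.496² + 1.192² + 0.846² = 5.1490
Covariances σ_ij = r_ij · s_i · s_j:
  σ(Item 1,Item 2) = 0.673 × 0.880 × 1.496 = 0.8860
  σ(Item 1,Item 3) = 0.474 × 0.880 × 1.192 = 0.4972
  σ(Item 1,Item 4) = 0.527 × 0.880 × 0.846 = 0.3923
  σ(Item 2,Item 3) = 0.356 × 1.496 × 1.192 = 0.6348
  σ(Item 2,Item 4) = 0.536 × 1.496 × 0.846 = 0.6784
  σ(Item 3,Item 4) = 0.608 × 1.192 × 0.846 = 0.6131
σ²_T = Σσ²ᵢ + 2·Σσ_ij = 5.1490 + 2 × 3.7018 = 12.5526
α = (4/3)·(1 − 5.1490/12.5526) = 0.786

α = 0.786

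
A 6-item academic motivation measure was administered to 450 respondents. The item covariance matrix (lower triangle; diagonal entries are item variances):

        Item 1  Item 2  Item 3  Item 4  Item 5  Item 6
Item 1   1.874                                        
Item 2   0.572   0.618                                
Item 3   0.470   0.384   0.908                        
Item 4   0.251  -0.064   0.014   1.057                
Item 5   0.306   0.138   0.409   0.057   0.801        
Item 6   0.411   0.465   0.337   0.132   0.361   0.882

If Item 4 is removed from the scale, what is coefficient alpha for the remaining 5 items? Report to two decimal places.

α = 0.75

Remaining items: Item 1, Item 2, Item 3, Item 5, Item 6 (k = 5).
Σσᵢ² = 1.874 + 0.618 + 0.908 + 0.801 + 0.882 = 5.083
σ²_total = 5.083 + 2 × 3.853 = 12.789
α (item deleted) = (5/4)·(1 − 5.083/12.789) = 0.75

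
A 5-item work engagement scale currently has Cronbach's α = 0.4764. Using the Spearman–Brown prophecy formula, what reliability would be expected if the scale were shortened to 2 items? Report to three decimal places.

Length factor m = 2/5 = 0.4000
α' = m·α / (1 − (1−m)·α)
   = 2/5 × 0.4764 / (1 − (1 − 2/5) × 0.4764)
   = 0.1906 / 0.7142 = 0.267

predicted reliability = 0.267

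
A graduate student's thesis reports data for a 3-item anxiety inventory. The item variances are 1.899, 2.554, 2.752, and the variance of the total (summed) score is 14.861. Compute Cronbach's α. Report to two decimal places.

sum of item variances = 1.899 + 2.554 + 2.752 = 7.205
α = (k/(k−1))·(1 − sum of item variances/σ²_total) = (3/2)·(1 − 7.205/14.861) = 0.77

Cronbach's α = 0.77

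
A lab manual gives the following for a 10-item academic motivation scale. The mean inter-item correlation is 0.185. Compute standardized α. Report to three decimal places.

Standardized α = k·r̄ / (1 + (k−1)·r̄) = 10 × 0.185 / (1 + 9 × 0.185)
  = 1.8500 / 2.6650 = 0.694

standardized α = 0.694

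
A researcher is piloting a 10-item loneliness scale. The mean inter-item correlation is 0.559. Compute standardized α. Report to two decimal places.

α = 0.93

Standardized α = k·r̄ / (1 + (k−1)·r̄) = 10 × 0.559 / (1 + 9 × 0.559)
  = 5.5900 / 6.0310 = 0.93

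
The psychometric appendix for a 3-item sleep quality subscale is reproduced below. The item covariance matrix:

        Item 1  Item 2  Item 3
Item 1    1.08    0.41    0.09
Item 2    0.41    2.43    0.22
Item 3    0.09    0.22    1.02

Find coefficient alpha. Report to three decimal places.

coefficient alpha = 0.362

Σσᵢ² = 1.08 + 2.43 + 1.02 = 4.53
Σ_{i<j} σ_ij = 0.72
σ²_total = 4.53 + 2 × 0.72 = 5.97
α = (k/(k−1))·(1 − Σσᵢ²/σ²_total) = (3/2)·(1 − 4.53/5.97) = 0.362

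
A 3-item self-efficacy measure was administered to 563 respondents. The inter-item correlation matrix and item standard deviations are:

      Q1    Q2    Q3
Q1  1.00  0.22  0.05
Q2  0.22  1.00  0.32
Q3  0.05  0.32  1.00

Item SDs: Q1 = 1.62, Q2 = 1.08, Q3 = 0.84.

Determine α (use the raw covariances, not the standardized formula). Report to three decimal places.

Σσ²ᵢ = 1.62² + 1.08² + 0.84² = 4.4964
Covariances σ_ij = r_ij · s_i · s_j:
  σ(Q1,Q2) = 0.22 × 1.62 × 1.08 = 0.3849
  σ(Q1,Q3) = 0.05 × 1.62 × 0.84 = 0.0680
  σ(Q2,Q3) = 0.32 × 1.08 × 0.84 = 0.2903
σ²_T = Σσ²ᵢ + 2·Σσ_ij = 4.4964 + 2 × 0.7432 = 5.9828
α = (3/2)·(1 − 4.4964/5.9828) = 0.373

α = 0.373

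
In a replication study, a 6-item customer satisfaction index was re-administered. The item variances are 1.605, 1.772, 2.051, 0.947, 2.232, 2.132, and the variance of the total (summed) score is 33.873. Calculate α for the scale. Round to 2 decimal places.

Σσ²ᵢ = 1.605 + 1.772 + 2.051 + 0.947 + 2.232 + 2.132 = 10.739
α = (k/(k−1))·(1 − Σσ²ᵢ/σ²_T) = (6/5)·(1 − 10.739/33.873) = 0.82

α = 0.82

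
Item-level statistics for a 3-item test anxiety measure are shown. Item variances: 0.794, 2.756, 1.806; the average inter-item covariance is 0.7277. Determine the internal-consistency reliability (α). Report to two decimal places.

α = 0.67

Σσᵢ² = 0.794 + 2.756 + 1.806 = 5.356
Sum of the 3 distinct covariances = 3 × 0.7277 = 2.1831
σ²_total = Σσᵢ² + 2·Σcov = 5.356 + 2 × 2.1831 = 9.7222
α = (3/2)·(1 − 5.356/9.7222) = 0.67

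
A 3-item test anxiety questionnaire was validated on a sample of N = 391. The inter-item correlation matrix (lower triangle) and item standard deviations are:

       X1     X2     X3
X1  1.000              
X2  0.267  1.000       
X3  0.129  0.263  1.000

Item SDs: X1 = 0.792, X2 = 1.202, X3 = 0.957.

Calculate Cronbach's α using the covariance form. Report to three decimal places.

Cronbach's α = 0.457

Σσ²ᵢ = 0.792² + 1.202² + 0.957² = 2.9879
Covariances σ_ij = r_ij · s_i · s_j:
  σ(X1,X2) = 0.267 × 0.792 × 1.202 = 0.2542
  σ(X1,X3) = 0.129 × 0.792 × 0.957 = 0.0978
  σ(X2,X3) = 0.263 × 1.202 × 0.957 = 0.3025
σ²_T = Σσ²ᵢ + 2·Σσ_ij = 2.9879 + 2 × 0.6545 = 4.2969
α = (3/2)·(1 − 2.9879/4.2969) = 0.457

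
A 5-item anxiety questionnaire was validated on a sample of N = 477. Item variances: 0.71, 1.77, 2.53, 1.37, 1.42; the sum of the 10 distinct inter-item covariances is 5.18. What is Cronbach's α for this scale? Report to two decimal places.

sum of item variances = 0.71 + 1.77 + 2.53 + 1.37 + 1.42 = 7.80
Sum of distinct covariances = 5.18
total variance = sum of item variances + 2·Σcov = 7.80 + 2 × 5.18 = 18.16
α = (5/4)·(1 − 7.80/18.16) = 0.71

α = 0.71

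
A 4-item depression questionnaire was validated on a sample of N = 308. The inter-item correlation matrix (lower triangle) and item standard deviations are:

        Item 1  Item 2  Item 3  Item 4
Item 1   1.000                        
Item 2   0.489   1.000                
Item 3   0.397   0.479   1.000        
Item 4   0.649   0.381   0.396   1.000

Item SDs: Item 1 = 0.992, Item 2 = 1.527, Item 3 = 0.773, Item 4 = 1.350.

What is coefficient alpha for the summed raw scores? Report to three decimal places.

α = 0.749

Σσ²ᵢ = 0.992² + 1.527² + 0.773² + 1.350² = 5.7358
Covariances σ_ij = r_ij · s_i · s_j:
  σ(Item 1,Item 2) = 0.489 × 0.992 × 1.527 = 0.7407
  σ(Item 1,Item 3) = 0.397 × 0.992 × 0.773 = 0.3044
  σ(Item 1,Item 4) = 0.649 × 0.992 × 1.350 = 0.8691
  σ(Item 2,Item 3) = 0.479 × 1.527 × 0.773 = 0.5654
  σ(Item 2,Item 4) = 0.381 × 1.527 × 1.350 = 0.7854
  σ(Item 3,Item 4) = 0.396 × 0.773 × 1.350 = 0.4132
σ²_T = Σσ²ᵢ + 2·Σσ_ij = 5.7358 + 2 × 3.6782 = 13.0922
α = (4/3)·(1 − 5.7358/13.0922) = 0.749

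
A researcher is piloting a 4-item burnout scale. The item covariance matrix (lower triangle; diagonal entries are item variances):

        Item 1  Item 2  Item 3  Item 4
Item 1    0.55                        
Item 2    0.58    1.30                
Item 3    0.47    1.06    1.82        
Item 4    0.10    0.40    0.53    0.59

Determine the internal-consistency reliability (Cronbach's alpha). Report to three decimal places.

α = 0.794

ΣVar(i) = 0.55 + 1.30 + 1.82 + 0.59 = 4.26
Σ_{i<j} σ_ij = 3.14
Var(T) = 4.26 + 2 × 3.14 = 10.54
α = (k/(k−1))·(1 − ΣVar(i)/Var(T)) = (4/3)·(1 − 4.26/10.54) = 0.794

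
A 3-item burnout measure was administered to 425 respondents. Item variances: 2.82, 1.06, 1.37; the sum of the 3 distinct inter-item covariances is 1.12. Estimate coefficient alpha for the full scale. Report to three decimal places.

Σσᵢ² = 2.82 + 1.06 + 1.37 = 5.25
Sum of distinct covariances = 1.12
Var(T) = Σσᵢ² + 2·Σcov = 5.25 + 2 × 1.12 = 7.49
α = (3/2)·(1 − 5.25/7.49) = 0.449

coefficient alpha = 0.449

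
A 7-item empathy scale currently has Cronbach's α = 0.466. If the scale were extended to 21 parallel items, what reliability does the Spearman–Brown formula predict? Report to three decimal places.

predicted reliability = 0.724

Length factor m = 21/7 = 3.0000
α' = m·α / (1 + (m−1)·α)
   = 21/7 × 0.466 / (1 + (21/7 − 1) × 0.466)
   = 1.3980 / 1.9320 = 0.724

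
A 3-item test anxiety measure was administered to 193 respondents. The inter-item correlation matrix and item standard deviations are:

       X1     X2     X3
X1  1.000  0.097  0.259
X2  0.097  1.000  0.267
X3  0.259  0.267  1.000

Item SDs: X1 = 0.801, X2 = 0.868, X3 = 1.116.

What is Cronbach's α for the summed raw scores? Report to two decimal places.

Σσ²ᵢ = 0.801² + 0.868² + 1.116² = 2.6405
Covariances σ_ij = r_ij · s_i · s_j:
  σ(X1,X2) = 0.097 × 0.801 × 0.868 = 0.0674
  σ(X1,X3) = 0.259 × 0.801 × 1.116 = 0.2315
  σ(X2,X3) = 0.267 × 0.868 × 1.116 = 0.2586
σ²_T = Σσ²ᵢ + 2·Σσ_ij = 2.6405 + 2 × 0.5575 = 3.7555
α = (3/2)·(1 − 2.6405/3.7555) = 0.45

Cronbach's α = 0.45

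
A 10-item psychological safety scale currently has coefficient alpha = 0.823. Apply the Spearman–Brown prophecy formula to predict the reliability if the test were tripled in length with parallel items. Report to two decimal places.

predicted reliability = 0.93

Length factor m = 3
α' = m·α / (1 + (m−1)·α)
   = 3 × 0.823 / (1 + (3 − 1) × 0.823)
   = 2.4690 / 2.6460 = 0.93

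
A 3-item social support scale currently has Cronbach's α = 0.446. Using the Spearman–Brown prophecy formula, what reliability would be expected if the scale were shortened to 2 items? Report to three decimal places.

predicted reliability = 0.349

Length factor m = 2/3 = 0.6667
α' = m·α / (1 − (1−m)·α)
   = 2/3 × 0.446 / (1 − (1 − 2/3) × 0.446)
   = 0.2973 / 0.8513 = 0.349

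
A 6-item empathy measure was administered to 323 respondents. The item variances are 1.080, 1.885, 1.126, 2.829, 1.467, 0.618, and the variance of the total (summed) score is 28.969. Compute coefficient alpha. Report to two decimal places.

α = 0.83

Σσᵢ² = 1.080 + 1.885 + 1.126 + 2.829 + 1.467 + 0.618 = 9.005
α = (k/(k−1))·(1 − Σσᵢ²/σ²_total) = (6/5)·(1 − 9.005/28.969) = 0.83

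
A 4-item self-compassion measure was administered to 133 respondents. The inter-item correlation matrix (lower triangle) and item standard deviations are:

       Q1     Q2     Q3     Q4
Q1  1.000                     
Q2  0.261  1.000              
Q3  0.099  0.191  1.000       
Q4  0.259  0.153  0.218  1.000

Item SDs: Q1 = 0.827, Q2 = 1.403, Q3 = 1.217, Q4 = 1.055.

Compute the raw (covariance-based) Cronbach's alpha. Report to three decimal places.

α = 0.477

Σσ²ᵢ = 0.827² + 1.403² + 1.217² + 1.055² = 5.2465
Covariances σ_ij = r_ij · s_i · s_j:
  σ(Q1,Q2) = 0.261 × 0.827 × 1.403 = 0.3028
  σ(Q1,Q3) = 0.099 × 0.827 × 1.217 = 0.0996
  σ(Q1,Q4) = 0.259 × 0.827 × 1.055 = 0.2260
  σ(Q2,Q3) = 0.191 × 1.403 × 1.217 = 0.3261
  σ(Q2,Q4) = 0.153 × 1.403 × 1.055 = 0.2265
  σ(Q3,Q4) = 0.218 × 1.217 × 1.055 = 0.2799
σ²_T = Σσ²ᵢ + 2·Σσ_ij = 5.2465 + 2 × 1.4609 = 8.1683
α = (4/3)·(1 − 5.2465/8.1683) = 0.477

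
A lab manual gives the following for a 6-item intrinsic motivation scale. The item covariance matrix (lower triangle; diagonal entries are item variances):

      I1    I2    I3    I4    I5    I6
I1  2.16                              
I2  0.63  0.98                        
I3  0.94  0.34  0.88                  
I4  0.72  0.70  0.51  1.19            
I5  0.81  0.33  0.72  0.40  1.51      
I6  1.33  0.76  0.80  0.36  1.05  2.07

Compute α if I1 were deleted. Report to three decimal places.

Remaining items: I2, I3, I4, I5, I6 (k = 5).
Σσ²ᵢ = 0.98 + 0.88 + 1.19 + 1.51 + 2.07 = 6.63
σ²_total = 6.63 + 2 × 5.97 = 18.57
α (item deleted) = (5/4)·(1 − 6.63/18.57) = 0.804

α = 0.804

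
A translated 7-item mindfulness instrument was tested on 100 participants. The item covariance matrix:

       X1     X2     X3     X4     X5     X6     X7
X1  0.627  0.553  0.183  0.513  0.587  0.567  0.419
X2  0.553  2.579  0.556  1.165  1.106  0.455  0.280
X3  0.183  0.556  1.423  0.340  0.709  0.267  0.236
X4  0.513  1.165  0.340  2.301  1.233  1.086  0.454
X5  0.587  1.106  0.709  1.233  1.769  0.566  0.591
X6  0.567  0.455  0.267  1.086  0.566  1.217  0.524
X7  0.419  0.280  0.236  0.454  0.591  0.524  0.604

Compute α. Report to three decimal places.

Σσᵢ² = 0.627 + 2.579 + 1.423 + 2.301 + 1.769 + 1.217 + 0.604 = 10.520
Sum of the distinct covariances = 12.390
Var(T) = 10.520 + 2 × 12.390 = 35.300
α = (k/(k−1))·(1 − Σσᵢ²/Var(T)) = (7/6)·(1 − 10.520/35.300) = 0.819

α = 0.819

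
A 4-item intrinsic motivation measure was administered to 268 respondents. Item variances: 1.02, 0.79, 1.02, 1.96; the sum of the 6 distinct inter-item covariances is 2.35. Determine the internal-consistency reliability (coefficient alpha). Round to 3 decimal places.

α = 0.660

ΣVar(i) = 1.02 + 0.79 + 1.02 + 1.96 = 4.79
Sum of distinct covariances = 2.35
Var(T) = ΣVar(i) + 2·Σcov = 4.79 + 2 × 2.35 = 9.49
α = (4/3)·(1 − 4.79/9.49) = 0.660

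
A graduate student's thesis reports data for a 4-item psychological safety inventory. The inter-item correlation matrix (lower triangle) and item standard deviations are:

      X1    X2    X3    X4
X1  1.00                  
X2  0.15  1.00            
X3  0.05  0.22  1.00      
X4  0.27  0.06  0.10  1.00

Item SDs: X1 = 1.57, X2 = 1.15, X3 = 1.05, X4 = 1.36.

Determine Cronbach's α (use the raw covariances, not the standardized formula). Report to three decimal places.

Σσ²ᵢ = 1.57² + 1.15² + 1.05² + 1.36² = 6.7395
Covariances σ_ij = r_ij · s_i · s_j:
  σ(X1,X2) = 0.15 × 1.57 × 1.15 = 0.2708
  σ(X1,X3) = 0.05 × 1.57 × 1.05 = 0.0824
  σ(X1,X4) = 0.27 × 1.57 × 1.36 = 0.5765
  σ(X2,X3) = 0.22 × 1.15 × 1.05 = 0.2656
  σ(X2,X4) = 0.06 × 1.15 × 1.36 = 0.0938
  σ(X3,X4) = 0.10 × 1.05 × 1.36 = 0.1428
σ²_T = Σσ²ᵢ + 2·Σσ_ij = 6.7395 + 2 × 1.4319 = 9.6033
α = (4/3)·(1 − 6.7395/9.6033) = 0.398

Cronbach's α = 0.398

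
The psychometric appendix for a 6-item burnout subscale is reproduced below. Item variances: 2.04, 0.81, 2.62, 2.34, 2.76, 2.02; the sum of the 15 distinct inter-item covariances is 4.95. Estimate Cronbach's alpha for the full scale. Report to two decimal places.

ΣVar(i) = 2.04 + 0.81 + 2.62 + 2.34 + 2.76 + 2.02 = 12.59
Sum of distinct covariances = 4.95
total variance = ΣVar(i) + 2·Σcov = 12.59 + 2 × 4.95 = 22.49
α = (6/5)·(1 − 12.59/22.49) = 0.53

Cronbach's alpha = 0.53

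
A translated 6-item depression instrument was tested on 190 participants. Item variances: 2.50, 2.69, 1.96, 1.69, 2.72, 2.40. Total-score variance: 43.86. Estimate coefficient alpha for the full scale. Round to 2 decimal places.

coefficient alpha = 0.82

ΣVar(i) = 2.50 + 2.69 + 1.96 + 1.69 + 2.72 + 2.40 = 13.96
α = (k/(k−1))·(1 − ΣVar(i)/σ²_T) = (6/5)·(1 − 13.96/43.86) = 0.82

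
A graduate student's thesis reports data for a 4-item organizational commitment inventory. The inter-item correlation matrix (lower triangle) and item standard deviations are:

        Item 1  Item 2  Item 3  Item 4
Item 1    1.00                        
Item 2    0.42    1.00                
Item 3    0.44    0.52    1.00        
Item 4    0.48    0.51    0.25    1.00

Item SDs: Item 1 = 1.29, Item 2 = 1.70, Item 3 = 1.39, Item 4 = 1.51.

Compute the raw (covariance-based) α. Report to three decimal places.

Σσ²ᵢ = 1.29² + 1.70² + 1.39² + 1.51² = 8.7663
Covariances σ_ij = r_ij · s_i · s_j:
  σ(Item 1,Item 2) = 0.42 × 1.29 × 1.70 = 0.9211
  σ(Item 1,Item 3) = 0.44 × 1.29 × 1.39 = 0.7890
  σ(Item 1,Item 4) = 0.48 × 1.29 × 1.51 = 0.9350
  σ(Item 2,Item 3) = 0.52 × 1.70 × 1.39 = 1.2288
  σ(Item 2,Item 4) = 0.51 × 1.70 × 1.51 = 1.3092
  σ(Item 3,Item 4) = 0.25 × 1.39 × 1.51 = 0.5247
σ²_T = Σσ²ᵢ + 2·Σσ_ij = 8.7663 + 2 × 5.7078 = 20.1819
α = (4/3)·(1 − 8.7663/20.1819) = 0.754

α = 0.754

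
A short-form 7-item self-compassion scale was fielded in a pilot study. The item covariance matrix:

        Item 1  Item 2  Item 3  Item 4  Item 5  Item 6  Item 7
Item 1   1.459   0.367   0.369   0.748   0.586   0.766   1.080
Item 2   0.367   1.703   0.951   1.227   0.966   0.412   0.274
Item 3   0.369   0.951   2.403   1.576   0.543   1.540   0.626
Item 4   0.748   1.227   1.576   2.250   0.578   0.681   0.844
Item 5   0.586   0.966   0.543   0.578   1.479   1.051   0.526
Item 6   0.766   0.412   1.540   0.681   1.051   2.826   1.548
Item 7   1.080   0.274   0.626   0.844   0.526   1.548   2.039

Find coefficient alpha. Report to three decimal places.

coefficient alpha = 0.827

ΣVar(i) = 1.459 + 1.703 + 2.403 + 2.250 + 1.479 + 2.826 + 2.039 = 14.159
Sum of the distinct covariances = 17.259
σ²_total = 14.159 + 2 × 17.259 = 48.677
α = (k/(k−1))·(1 − ΣVar(i)/σ²_total) = (7/6)·(1 − 14.159/48.677) = 0.827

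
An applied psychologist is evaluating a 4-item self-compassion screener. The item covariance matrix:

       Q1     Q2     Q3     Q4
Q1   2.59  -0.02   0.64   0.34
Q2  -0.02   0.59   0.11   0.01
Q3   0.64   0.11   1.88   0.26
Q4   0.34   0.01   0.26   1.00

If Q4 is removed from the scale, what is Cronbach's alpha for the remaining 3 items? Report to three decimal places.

Remaining items: Q1, Q2, Q3 (k = 3).
Σσᵢ² = 2.59 + 0.59 + 1.88 = 5.06
total variance = 5.06 + 2 × 0.73 = 6.52
α (item deleted) = (3/2)·(1 − 5.06/6.52) = 0.336

α = 0.336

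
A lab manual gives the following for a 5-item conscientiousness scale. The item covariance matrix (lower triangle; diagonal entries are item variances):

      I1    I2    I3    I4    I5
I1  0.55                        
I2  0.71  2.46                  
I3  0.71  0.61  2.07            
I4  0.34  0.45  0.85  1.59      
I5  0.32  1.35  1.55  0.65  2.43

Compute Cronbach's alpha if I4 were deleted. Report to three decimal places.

Cronbach's alpha = 0.777

Remaining items: I1, I2, I3, I5 (k = 4).
ΣVar(i) = 0.55 + 2.46 + 2.07 + 2.43 = 7.51
Var(T) = 7.51 + 2 × 5.25 = 18.01
α (item deleted) = (4/3)·(1 − 7.51/18.01) = 0.777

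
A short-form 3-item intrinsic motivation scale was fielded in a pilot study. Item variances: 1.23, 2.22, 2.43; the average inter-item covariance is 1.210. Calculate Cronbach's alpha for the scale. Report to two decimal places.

Σσ²ᵢ = 1.23 + 2.22 + 2.43 = 5.88
Sum of the 3 distinct covariances = 3 × 1.210 = 3.630
total variance = Σσ²ᵢ + 2·Σcov = 5.88 + 2 × 3.630 = 13.140
α = (3/2)·(1 − 5.88/13.140) = 0.83

Cronbach's alpha = 0.83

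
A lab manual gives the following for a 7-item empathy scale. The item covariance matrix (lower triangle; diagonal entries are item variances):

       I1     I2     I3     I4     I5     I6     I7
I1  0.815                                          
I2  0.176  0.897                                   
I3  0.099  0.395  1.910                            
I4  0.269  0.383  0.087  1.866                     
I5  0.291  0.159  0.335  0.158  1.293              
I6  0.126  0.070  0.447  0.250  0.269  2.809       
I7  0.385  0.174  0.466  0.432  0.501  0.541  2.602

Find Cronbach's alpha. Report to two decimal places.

Cronbach's alpha = 0.58

Σσ²ᵢ = 0.815 + 0.897 + 1.910 + 1.866 + 1.293 + 2.809 + 2.602 = 12.192
Σ_{i<j} σ_ij = 6.013
total variance = 12.192 + 2 × 6.013 = 24.218
α = (k/(k−1))·(1 − Σσ²ᵢ/total variance) = (7/6)·(1 − 12.192/24.218) = 0.58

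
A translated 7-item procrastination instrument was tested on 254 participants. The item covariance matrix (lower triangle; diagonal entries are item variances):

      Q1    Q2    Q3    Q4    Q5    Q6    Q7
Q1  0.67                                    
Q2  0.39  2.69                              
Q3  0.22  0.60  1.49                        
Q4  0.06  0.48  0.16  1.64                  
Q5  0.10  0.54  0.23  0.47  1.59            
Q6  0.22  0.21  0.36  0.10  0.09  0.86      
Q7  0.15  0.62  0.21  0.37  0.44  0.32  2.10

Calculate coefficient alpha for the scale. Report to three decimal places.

Σσ²ᵢ = 0.67 + 2.69 + 1.49 + 1.64 + 1.59 + 0.86 + 2.10 = 11.04
Sum of the distinct covariances = 6.34
σ²_total = 11.04 + 2 × 6.34 = 23.72
α = (k/(k−1))·(1 − Σσ²ᵢ/σ²_total) = (7/6)·(1 − 11.04/23.72) = 0.624

α = 0.624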